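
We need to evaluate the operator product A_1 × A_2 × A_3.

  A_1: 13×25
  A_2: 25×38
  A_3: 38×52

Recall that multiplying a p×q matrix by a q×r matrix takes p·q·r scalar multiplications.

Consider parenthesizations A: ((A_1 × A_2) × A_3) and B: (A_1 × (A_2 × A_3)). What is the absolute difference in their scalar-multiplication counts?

Order A = ((A_1 × A_2) × A_3): (A_1 × A_2): 13×25 by 25×38 → 13×38, cost 13·25·38 = 12350; ((A_1 × A_2) × A_3): 13×38 by 38×52 → 13×52, cost 13·38·52 = 25688; cumulative 38038. Total 38038.
Order B = (A_1 × (A_2 × A_3)): (A_2 × A_3): 25×38 by 38×52 → 25×52, cost 25·38·52 = 49400; (A_1 × (A_2 × A_3)): 13×25 by 25×52 → 13×52, cost 13·25·52 = 16900; cumulative 66300. Total 66300.
Difference: |38038 − 66300| = 28262.

28262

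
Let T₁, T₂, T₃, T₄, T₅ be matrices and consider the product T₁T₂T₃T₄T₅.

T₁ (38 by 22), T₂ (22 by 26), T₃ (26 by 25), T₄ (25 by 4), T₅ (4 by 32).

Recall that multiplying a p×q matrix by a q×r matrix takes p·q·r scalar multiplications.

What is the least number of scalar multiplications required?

Adjacent pairs: T₁T₂ = 38·22·26 = 21736; T₂T₃ = 22·26·25 = 14300; T₃T₄ = 26·25·4 = 2600; T₄T₅ = 25·4·32 = 3200.
Length 3: T₁..T₃: k=1: 0+14300+38·22·25=35200; k=2: 21736+0+38·26·25=46436 → min 35200 | T₂..T₄: k=2: 0+2600+22·26·4=4888; k=3: 14300+0+22·25·4=16500 → min 4888 | T₃..T₅: k=3: 0+3200+26·25·32=24000; k=4: 2600+0+26·4·32=5928 → min 5928.
Length 4: T₁..T₄: k=1: 0+4888+38·22·4=8232; k=2: 21736+2600+38·26·4=28288; k=3: 35200+0+38·25·4=39000 → min 8232 | T₂..T₅: k=2: 0+5928+22·26·32=24232; k=3: 14300+3200+22·25·32=35100; k=4: 4888+0+22·4·32=7704 → min 7704.
Length 5: T₁..T₅: k=1: 0+7704+38·22·32=34456; k=2: 21736+5928+38·26·32=59280; k=3: 35200+3200+38·25·32=68800; k=4: 8232+0+38·4·32=13096 → min 13096.
Optimal order: ((T₁(T₂(T₃T₄)))T₅) with cost 13096.

13096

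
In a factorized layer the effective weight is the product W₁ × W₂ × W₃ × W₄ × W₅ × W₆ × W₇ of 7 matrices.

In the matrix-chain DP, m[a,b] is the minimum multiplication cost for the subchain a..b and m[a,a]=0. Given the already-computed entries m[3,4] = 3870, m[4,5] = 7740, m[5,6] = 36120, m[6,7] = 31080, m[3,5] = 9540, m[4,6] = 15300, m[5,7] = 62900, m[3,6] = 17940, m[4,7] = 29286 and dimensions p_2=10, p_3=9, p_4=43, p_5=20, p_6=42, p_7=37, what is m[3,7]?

m[3,7] = min over k∈[3,6] of m[3,k]+m[k+1,7]+p_{2}·p_k·p_{7}.
k=3: 0 + 29286 + 10·9·37 = 32616; k=4: 3870 + 62900 + 10·43·37 = 82680; k=5: 9540 + 31080 + 10·20·37 = 48020; k=6: 17940 + 0 + 10·42·37 = 33480.
Minimum: 32616 at k=3.

32616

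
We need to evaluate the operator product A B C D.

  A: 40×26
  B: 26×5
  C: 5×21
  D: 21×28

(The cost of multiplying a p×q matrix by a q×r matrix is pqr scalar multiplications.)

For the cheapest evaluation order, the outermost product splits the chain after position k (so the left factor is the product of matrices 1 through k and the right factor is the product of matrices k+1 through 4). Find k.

Adjacent pairs: AB = 40·26·5 = 5200; BC = 26·5·21 = 2730; CD = 5·21·28 = 2940.
Length 3: A..C: k=1: 0+2730+40·26·21=24570; k=2: 5200+0+40·5·21=9400 → min 9400 | B..D: k=2: 0+2940+26·5·28=6580; k=3: 2730+0+26·21·28=18018 → min 6580.
Top-level splits: k=1: (A..A)·(B..D) → 0+6580+40·26·28 = 35700; k=2: (A..B)·(C..D) → 5200+2940+40·5·28 = 13740; k=3: (A..C)·(D..D) → 9400+0+40·21·28 = 32920.
Best split is after B, i.e. k = 2.

2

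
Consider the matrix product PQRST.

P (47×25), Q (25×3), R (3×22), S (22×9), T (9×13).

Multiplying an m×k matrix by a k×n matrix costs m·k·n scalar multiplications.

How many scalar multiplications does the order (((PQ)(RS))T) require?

10887

(PQ): 47×25 by 25×3 → 47×3, cost 47·25·3 = 3525
(RS): 3×22 by 22×9 → 3×9, cost 3·22·9 = 594
((PQ)(RS)): 47×3 by 3×9 → 47×9, cost 47·3·9 = 1269; cumulative 5388
(((PQ)(RS))T): 47×9 by 9×13 → 47×13, cost 47·9·13 = 5499; cumulative 10887
Total: 10887 scalar multiplications.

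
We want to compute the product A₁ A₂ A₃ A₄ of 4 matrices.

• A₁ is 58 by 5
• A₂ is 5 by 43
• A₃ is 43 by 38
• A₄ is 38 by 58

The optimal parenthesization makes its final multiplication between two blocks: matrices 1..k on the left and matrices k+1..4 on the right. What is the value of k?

Adjacent pairs: A₁A₂ = 58·5·43 = 12470; A₂A₃ = 5·43·38 = 8170; A₃A₄ = 43·38·58 = 94772.
Length 3: A₁..A₃: k=1: 0+8170+58·5·38=19190; k=2: 12470+0+58·43·38=107242 → min 19190 | A₂..A₄: k=2: 0+94772+5·43·58=107242; k=3: 8170+0+5·38·58=19190 → min 19190.
Top-level splits: k=1: (A₁..A₁)·(A₂..A₄) → 0+19190+58·5·58 = 36010; k=2: (A₁..A₂)·(A₃..A₄) → 12470+94772+58·43·58 = 251894; k=3: (A₁..A₃)·(A₄..A₄) → 19190+0+58·38·58 = 147022.
Best split is after A₁, i.e. k = 1.

1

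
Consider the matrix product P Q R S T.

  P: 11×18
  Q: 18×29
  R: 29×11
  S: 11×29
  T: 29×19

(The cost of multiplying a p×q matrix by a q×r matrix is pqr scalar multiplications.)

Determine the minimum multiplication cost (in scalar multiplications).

16280

Adjacent pairs: PQ = 11·18·29 = 5742; QR = 18·29·11 = 5742; RS = 29·11·29 = 9251; ST = 11·29·19 = 6061.
Length 3: P..R: k=1: 0+5742+11·18·11=7920; k=2: 5742+0+11·29·11=9251 → min 7920 | Q..S: k=2: 0+9251+18·29·29=24389; k=3: 5742+0+18·11·29=11484 → min 11484 | R..T: k=3: 0+6061+29·11·19=12122; k=4: 9251+0+29·29·19=25230 → min 12122.
Length 4: P..S: k=1: 0+11484+11·18·29=17226; k=2: 5742+9251+11·29·29=24244; k=3: 7920+0+11·11·29=11429 → min 11429 | Q..T: k=2: 0+12122+18·29·19=22040; k=3: 5742+6061+18·11·19=15565; k=4: 11484+0+18·29·19=21402 → min 15565.
Length 5: P..T: k=1: 0+15565+11·18·19=19327; k=2: 5742+12122+11·29·19=23925; k=3: 7920+6061+11·11·19=16280; k=4: 11429+0+11·29·19=17490 → min 16280.
Optimal order: ((P (Q R)) (S T)) with cost 16280.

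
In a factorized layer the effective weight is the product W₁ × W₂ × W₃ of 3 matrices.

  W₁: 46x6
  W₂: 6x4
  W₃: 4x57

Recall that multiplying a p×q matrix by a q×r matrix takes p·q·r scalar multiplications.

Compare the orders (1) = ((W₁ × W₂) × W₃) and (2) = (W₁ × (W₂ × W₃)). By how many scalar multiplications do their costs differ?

Order (1) = ((W₁ × W₂) × W₃): (W₁ × W₂): 46×6 by 6×4 → 46×4, cost 46·6·4 = 1104; ((W₁ × W₂) × W₃): 46×4 by 4×57 → 46×57, cost 46·4·57 = 10488; cumulative 11592. Total 11592.
Order (2) = (W₁ × (W₂ × W₃)): (W₂ × W₃): 6×4 by 4×57 → 6×57, cost 6·4·57 = 1368; (W₁ × (W₂ × W₃)): 46×6 by 6×57 → 46×57, cost 46·6·57 = 15732; cumulative 17100. Total 17100.
Difference: |11592 − 17100| = 5508.

5508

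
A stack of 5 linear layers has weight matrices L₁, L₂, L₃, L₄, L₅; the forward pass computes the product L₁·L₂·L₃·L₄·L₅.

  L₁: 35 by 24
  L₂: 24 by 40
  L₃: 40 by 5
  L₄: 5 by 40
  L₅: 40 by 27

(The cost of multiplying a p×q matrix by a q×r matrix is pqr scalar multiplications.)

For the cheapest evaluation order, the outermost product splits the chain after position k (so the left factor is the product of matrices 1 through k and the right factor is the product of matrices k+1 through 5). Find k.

3

Adjacent pairs: L₁L₂ = 35·24·40 = 33600; L₂L₃ = 24·40·5 = 4800; L₃L₄ = 40·5·40 = 8000; L₄L₅ = 5·40·27 = 5400.
Length 3: L₁..L₃: k=1: 0+4800+35·24·5=9000; k=2: 33600+0+35·40·5=40600 → min 9000 | L₂..L₄: k=2: 0+8000+24·40·40=46400; k=3: 4800+0+24·5·40=9600 → min 9600 | L₃..L₅: k=3: 0+5400+40·5·27=10800; k=4: 8000+0+40·40·27=51200 → min 10800.
Length 4: L₁..L₄: k=1: 0+9600+35·24·40=43200; k=2: 33600+8000+35·40·40=97600; k=3: 9000+0+35·5·40=16000 → min 16000 | L₂..L₅: k=2: 0+10800+24·40·27=36720; k=3: 4800+5400+24·5·27=13440; k=4: 9600+0+24·40·27=35520 → min 13440.
Top-level splits: k=1: (L₁..L₁)·(L₂..L₅) → 0+13440+35·24·27 = 36120; k=2: (L₁..L₂)·(L₃..L₅) → 33600+10800+35·40·27 = 82200; k=3: (L₁..L₃)·(L₄..L₅) → 9000+5400+35·5·27 = 19125; k=4: (L₁..L₄)·(L₅..L₅) → 16000+0+35·40·27 = 53800.
Best split is after L₃, i.e. k = 3.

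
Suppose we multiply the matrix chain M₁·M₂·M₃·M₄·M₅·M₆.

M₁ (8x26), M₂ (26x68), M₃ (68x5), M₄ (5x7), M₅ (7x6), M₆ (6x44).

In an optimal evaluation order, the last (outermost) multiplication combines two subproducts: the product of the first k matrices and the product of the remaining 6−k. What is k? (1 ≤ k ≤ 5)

5

Adjacent pairs: M₁M₂ = 8·26·68 = 14144; M₂M₃ = 26·68·5 = 8840; M₃M₄ = 68·5·7 = 2380; M₄M₅ = 5·7·6 = 210; M₅M₆ = 7·6·44 = 1848.
Length 3: M₁..M₃: k=1: 0+8840+8·26·5=9880; k=2: 14144+0+8·68·5=16864 → min 9880 | M₂..M₄: k=2: 0+2380+26·68·7=14756; k=3: 8840+0+26·5·7=9750 → min 9750 | M₃..M₅: k=3: 0+210+68·5·6=2250; k=4: 2380+0+68·7·6=5236 → min 2250 | M₄..M₆: k=4: 0+1848+5·7·44=3388; k=5: 210+0+5·6·44=1530 → min 1530.
Length 4: M₁..M₄: k=1: 0+9750+8·26·7=11206; k=2: 14144+2380+8·68·7=20332; k=3: 9880+0+8·5·7=10160 → min 10160 | M₂..M₅: k=2: 0+2250+26·68·6=12858; k=3: 8840+210+26·5·6=9830; k=4: 9750+0+26·7·6=10842 → min 9830 | M₃..M₆: k=3: 0+1530+68·5·44=16490; k=4: 2380+1848+68·7·44=25172; k=5: 2250+0+68·6·44=20202 → min 16490.
Length 5: M₁..M₅: k=1: 0+9830+8·26·6=11078; k=2: 14144+2250+8·68·6=19658; k=3: 9880+210+8·5·6=10330; k=4: 10160+0+8·7·6=10496 → min 10330 | M₂..M₆: k=2: 0+16490+26·68·44=94282; k=3: 8840+1530+26·5·44=16090; k=4: 9750+1848+26·7·44=19606; k=5: 9830+0+26·6·44=16694 → min 16090.
Top-level splits: k=1: (M₁..M₁)·(M₂..M₆) → 0+16090+8·26·44 = 25242; k=2: (M₁..M₂)·(M₃..M₆) → 14144+16490+8·68·44 = 54570; k=3: (M₁..M₃)·(M₄..M₆) → 9880+1530+8·5·44 = 13170; k=4: (M₁..M₄)·(M₅..M₆) → 10160+1848+8·7·44 = 14472; k=5: (M₁..M₅)·(M₆..M₆) → 10330+0+8·6·44 = 12442.
Best split is after M₅, i.e. k = 5.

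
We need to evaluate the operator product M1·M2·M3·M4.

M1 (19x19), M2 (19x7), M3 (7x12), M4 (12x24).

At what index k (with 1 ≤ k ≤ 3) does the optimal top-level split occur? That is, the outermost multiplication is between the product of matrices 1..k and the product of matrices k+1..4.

2

Adjacent pairs: M1M2 = 19·19·7 = 2527; M2M3 = 19·7·12 = 1596; M3M4 = 7·12·24 = 2016.
Length 3: M1..M3: k=1: 0+1596+19·19·12=5928; k=2: 2527+0+19·7·12=4123 → min 4123 | M2..M4: k=2: 0+2016+19·7·24=5208; k=3: 1596+0+19·12·24=7068 → min 5208.
Top-level splits: k=1: (M1..M1)·(M2..M4) → 0+5208+19·19·24 = 13872; k=2: (M1..M2)·(M3..M4) → 2527+2016+19·7·24 = 7735; k=3: (M1..M3)·(M4..M4) → 4123+0+19·12·24 = 9595.
Best split is after M2, i.e. k = 2.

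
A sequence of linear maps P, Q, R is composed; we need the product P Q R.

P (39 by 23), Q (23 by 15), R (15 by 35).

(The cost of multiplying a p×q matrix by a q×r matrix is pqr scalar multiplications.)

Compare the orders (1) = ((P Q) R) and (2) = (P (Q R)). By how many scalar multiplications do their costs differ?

9540

Order (1) = ((P Q) R): (P Q): 39×23 by 23×15 → 39×15, cost 39·23·15 = 13455; ((P Q) R): 39×15 by 15×35 → 39×35, cost 39·15·35 = 20475; cumulative 33930. Total 33930.
Order (2) = (P (Q R)): (Q R): 23×15 by 15×35 → 23×35, cost 23·15·35 = 12075; (P (Q R)): 39×23 by 23×35 → 39×35, cost 39·23·35 = 31395; cumulative 43470. Total 43470.
Difference: |33930 − 43470| = 9540.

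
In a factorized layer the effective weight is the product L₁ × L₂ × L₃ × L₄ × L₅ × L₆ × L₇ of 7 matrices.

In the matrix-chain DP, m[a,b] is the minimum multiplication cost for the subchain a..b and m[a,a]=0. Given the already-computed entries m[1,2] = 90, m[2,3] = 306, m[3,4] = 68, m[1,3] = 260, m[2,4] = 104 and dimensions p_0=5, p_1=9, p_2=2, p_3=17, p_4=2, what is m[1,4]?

m[1,4] = min over k∈[1,3] of m[1,k]+m[k+1,4]+p_{0}·p_k·p_{4}.
k=1: 0 + 104 + 5·9·2 = 194; k=2: 90 + 68 + 5·2·2 = 178; k=3: 260 + 0 + 5·17·2 = 430.
Minimum: 178 at k=2.

178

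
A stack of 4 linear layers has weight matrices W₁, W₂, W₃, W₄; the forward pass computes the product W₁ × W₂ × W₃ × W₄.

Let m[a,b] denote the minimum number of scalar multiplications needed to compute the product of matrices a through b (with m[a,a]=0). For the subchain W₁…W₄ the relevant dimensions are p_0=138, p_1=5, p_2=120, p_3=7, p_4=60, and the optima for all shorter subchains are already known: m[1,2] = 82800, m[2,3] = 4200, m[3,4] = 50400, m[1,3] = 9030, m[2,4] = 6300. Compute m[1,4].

m[1,4] = min over k∈[1,3] of m[1,k]+m[k+1,4]+p_{0}·p_k·p_{4}.
k=1: 0 + 6300 + 138·5·60 = 47700; k=2: 82800 + 50400 + 138·120·60 = 1126800; k=3: 9030 + 0 + 138·7·60 = 66990.
Minimum: 47700 at k=1.

47700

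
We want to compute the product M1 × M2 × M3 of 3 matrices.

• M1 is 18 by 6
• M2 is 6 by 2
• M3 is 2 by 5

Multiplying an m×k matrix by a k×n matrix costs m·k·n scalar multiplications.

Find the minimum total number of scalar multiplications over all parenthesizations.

396

Order (M1 × (M2 × M3)): (M2 × M3): 6×2 by 2×5 → 6×5, cost 6·2·5 = 60; (M1 × (M2 × M3)): 18×6 by 6×5 → 18×5, cost 18·6·5 = 540; cumulative 600. Total 600.
Order ((M1 × M2) × M3): (M1 × M2): 18×6 by 6×2 → 18×2, cost 18·6·2 = 216; ((M1 × M2) × M3): 18×2 by 2×5 → 18×5, cost 18·2·5 = 180; cumulative 396. Total 396.
Minimum: 396.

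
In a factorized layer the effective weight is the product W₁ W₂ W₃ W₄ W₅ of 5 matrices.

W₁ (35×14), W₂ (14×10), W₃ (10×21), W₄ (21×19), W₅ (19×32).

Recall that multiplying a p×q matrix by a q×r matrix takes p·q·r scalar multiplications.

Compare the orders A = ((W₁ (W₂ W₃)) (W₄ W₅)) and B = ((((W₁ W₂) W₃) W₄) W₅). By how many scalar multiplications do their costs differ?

Order A = ((W₁ (W₂ W₃)) (W₄ W₅)): (W₂ W₃): 14×10 by 10×21 → 14×21, cost 14·10·21 = 2940; (W₁ (W₂ W₃)): 35×14 by 14×21 → 35×21, cost 35·14·21 = 10290; cumulative 13230; (W₄ W₅): 21×19 by 19×32 → 21×32, cost 21·19·32 = 12768; ((W₁ (W₂ W₃)) (W₄ W₅)): 35×21 by 21×32 → 35×32, cost 35·21·32 = 23520; cumulative 49518. Total 49518.
Order B = ((((W₁ W₂) W₃) W₄) W₅): (W₁ W₂): 35×14 by 14×10 → 35×10, cost 35·14·10 = 4900; ((W₁ W₂) W₃): 35×10 by 10×21 → 35×21, cost 35·10·21 = 7350; cumulative 12250; (((W₁ W₂) W₃) W₄): 35×21 by 21×19 → 35×19, cost 35·21·19 = 13965; cumulative 26215; ((((W₁ W₂) W₃) W₄) W₅): 35×19 by 19×32 → 35×32, cost 35·19·32 = 21280; cumulative 47495. Total 47495.
Difference: |49518 − 47495| = 2023.

2023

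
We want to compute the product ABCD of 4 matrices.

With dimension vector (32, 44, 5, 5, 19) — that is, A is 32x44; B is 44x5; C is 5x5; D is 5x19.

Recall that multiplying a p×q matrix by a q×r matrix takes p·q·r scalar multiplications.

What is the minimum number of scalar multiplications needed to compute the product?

10555

Adjacent pairs: AB = 32·44·5 = 7040; BC = 44·5·5 = 1100; CD = 5·5·19 = 475.
Length 3: A..C: k=1: 0+1100+32·44·5=8140; k=2: 7040+0+32·5·5=7840 → min 7840 | B..D: k=2: 0+475+44·5·19=4655; k=3: 1100+0+44·5·19=5280 → min 4655.
Length 4: A..D: k=1: 0+4655+32·44·19=31407; k=2: 7040+475+32·5·19=10555; k=3: 7840+0+32·5·19=10880 → min 10555.
Optimal order: ((AB)(CD)) with cost 10555.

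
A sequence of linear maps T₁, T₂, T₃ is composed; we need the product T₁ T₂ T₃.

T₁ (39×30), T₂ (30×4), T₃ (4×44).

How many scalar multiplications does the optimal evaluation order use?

11544

Order (T₁ (T₂ T₃)): (T₂ T₃): 30×4 by 4×44 → 30×44, cost 30·4·44 = 5280; (T₁ (T₂ T₃)): 39×30 by 30×44 → 39×44, cost 39·30·44 = 51480; cumulative 56760. Total 56760.
Order ((T₁ T₂) T₃): (T₁ T₂): 39×30 by 30×4 → 39×4, cost 39·30·4 = 4680; ((T₁ T₂) T₃): 39×4 by 4×44 → 39×44, cost 39·4·44 = 6864; cumulative 11544. Total 11544.
Minimum: 11544.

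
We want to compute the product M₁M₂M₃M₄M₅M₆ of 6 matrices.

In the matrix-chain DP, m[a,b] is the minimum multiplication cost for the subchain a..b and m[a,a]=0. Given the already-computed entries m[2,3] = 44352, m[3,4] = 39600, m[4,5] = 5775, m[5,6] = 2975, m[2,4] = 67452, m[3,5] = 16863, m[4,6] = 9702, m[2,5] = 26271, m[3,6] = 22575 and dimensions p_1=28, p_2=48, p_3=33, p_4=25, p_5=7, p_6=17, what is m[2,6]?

29603

m[2,6] = min over k∈[2,5] of m[2,k]+m[k+1,6]+p_{1}·p_k·p_{6}.
k=2: 0 + 22575 + 28·48·17 = 45423; k=3: 44352 + 9702 + 28·33·17 = 69762; k=4: 67452 + 2975 + 28·25·17 = 82327; k=5: 26271 + 0 + 28·7·17 = 29603.
Minimum: 29603 at k=5.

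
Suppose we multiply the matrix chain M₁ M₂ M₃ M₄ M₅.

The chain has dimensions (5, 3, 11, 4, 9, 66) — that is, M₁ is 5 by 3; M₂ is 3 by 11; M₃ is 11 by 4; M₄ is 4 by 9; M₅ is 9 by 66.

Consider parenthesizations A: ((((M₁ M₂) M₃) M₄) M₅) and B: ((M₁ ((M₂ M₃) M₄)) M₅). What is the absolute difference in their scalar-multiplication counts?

190

Order A = ((((M₁ M₂) M₃) M₄) M₅): (M₁ M₂): 5×3 by 3×11 → 5×11, cost 5·3·11 = 165; ((M₁ M₂) M₃): 5×11 by 11×4 → 5×4, cost 5·11·4 = 220; cumulative 385; (((M₁ M₂) M₃) M₄): 5×4 by 4×9 → 5×9, cost 5·4·9 = 180; cumulative 565; ((((M₁ M₂) M₃) M₄) M₅): 5×9 by 9×66 → 5×66, cost 5·9·66 = 2970; cumulative 3535. Total 3535.
Order B = ((M₁ ((M₂ M₃) M₄)) M₅): (M₂ M₃): 3×11 by 11×4 → 3×4, cost 3·11·4 = 132; ((M₂ M₃) M₄): 3×4 by 4×9 → 3×9, cost 3·4·9 = 108; cumulative 240; (M₁ ((M₂ M₃) M₄)): 5×3 by 3×9 → 5×9, cost 5·3·9 = 135; cumulative 375; ((M₁ ((M₂ M₃) M₄)) M₅): 5×9 by 9×66 → 5×66, cost 5·9·66 = 2970; cumulative 3345. Total 3345.
Difference: |3535 − 3345| = 190.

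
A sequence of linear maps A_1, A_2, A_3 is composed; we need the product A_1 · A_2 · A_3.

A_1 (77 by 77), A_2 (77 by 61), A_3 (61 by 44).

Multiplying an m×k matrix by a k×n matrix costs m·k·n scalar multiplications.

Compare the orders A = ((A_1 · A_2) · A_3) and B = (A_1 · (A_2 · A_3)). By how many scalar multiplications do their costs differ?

Order A = ((A_1 · A_2) · A_3): (A_1 · A_2): 77×77 by 77×61 → 77×61, cost 77·77·61 = 361669; ((A_1 · A_2) · A_3): 77×61 by 61×44 → 77×44, cost 77·61·44 = 206668; cumulative 568337. Total 568337.
Order B = (A_1 · (A_2 · A_3)): (A_2 · A_3): 77×61 by 61×44 → 77×44, cost 77·61·44 = 206668; (A_1 · (A_2 · A_3)): 77×77 by 77×44 → 77×44, cost 77·77·44 = 260876; cumulative 467544. Total 467544.
Difference: |568337 − 467544| = 100793.

100793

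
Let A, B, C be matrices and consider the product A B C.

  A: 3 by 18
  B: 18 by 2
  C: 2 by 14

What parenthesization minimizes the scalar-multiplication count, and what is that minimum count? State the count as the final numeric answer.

192

(A (B C)): cost 1260.
((A B) C): cost 192.
Optimal: ((A B) C) with cost 192.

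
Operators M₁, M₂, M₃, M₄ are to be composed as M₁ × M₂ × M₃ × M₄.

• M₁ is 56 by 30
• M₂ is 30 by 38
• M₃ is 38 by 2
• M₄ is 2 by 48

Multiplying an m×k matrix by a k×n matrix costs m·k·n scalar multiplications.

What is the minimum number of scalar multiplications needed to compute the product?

11016

Adjacent pairs: M₁M₂ = 56·30·38 = 63840; M₂M₃ = 30·38·2 = 2280; M₃M₄ = 38·2·48 = 3648.
Length 3: M₁..M₃: k=1: 0+2280+56·30·2=5640; k=2: 63840+0+56·38·2=68096 → min 5640 | M₂..M₄: k=2: 0+3648+30·38·48=58368; k=3: 2280+0+30·2·48=5160 → min 5160.
Length 4: M₁..M₄: k=1: 0+5160+56·30·48=85800; k=2: 63840+3648+56·38·48=169632; k=3: 5640+0+56·2·48=11016 → min 11016.
Optimal order: ((M₁ × (M₂ × M₃)) × M₄) with cost 11016.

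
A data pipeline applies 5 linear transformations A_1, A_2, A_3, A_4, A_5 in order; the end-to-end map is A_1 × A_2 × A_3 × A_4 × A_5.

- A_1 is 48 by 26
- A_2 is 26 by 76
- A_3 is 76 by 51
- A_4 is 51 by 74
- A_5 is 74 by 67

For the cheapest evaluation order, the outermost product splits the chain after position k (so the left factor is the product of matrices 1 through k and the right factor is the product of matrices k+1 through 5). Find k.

1

Adjacent pairs: A_1A_2 = 48·26·76 = 94848; A_2A_3 = 26·76·51 = 100776; A_3A_4 = 76·51·74 = 286824; A_4A_5 = 51·74·67 = 252858.
Length 3: A_1..A_3: k=1: 0+100776+48·26·51=164424; k=2: 94848+0+48·76·51=280896 → min 164424 | A_2..A_4: k=2: 0+286824+26·76·74=433048; k=3: 100776+0+26·51·74=198900 → min 198900 | A_3..A_5: k=3: 0+252858+76·51·67=512550; k=4: 286824+0+76·74·67=663632 → min 512550.
Length 4: A_1..A_4: k=1: 0+198900+48·26·74=291252; k=2: 94848+286824+48·76·74=651624; k=3: 164424+0+48·51·74=345576 → min 291252 | A_2..A_5: k=2: 0+512550+26·76·67=644942; k=3: 100776+252858+26·51·67=442476; k=4: 198900+0+26·74·67=327808 → min 327808.
Top-level splits: k=1: (A_1..A_1)·(A_2..A_5) → 0+327808+48·26·67 = 411424; k=2: (A_1..A_2)·(A_3..A_5) → 94848+512550+48·76·67 = 851814; k=3: (A_1..A_3)·(A_4..A_5) → 164424+252858+48·51·67 = 581298; k=4: (A_1..A_4)·(A_5..A_5) → 291252+0+48·74·67 = 529236.
Best split is after A_1, i.e. k = 1.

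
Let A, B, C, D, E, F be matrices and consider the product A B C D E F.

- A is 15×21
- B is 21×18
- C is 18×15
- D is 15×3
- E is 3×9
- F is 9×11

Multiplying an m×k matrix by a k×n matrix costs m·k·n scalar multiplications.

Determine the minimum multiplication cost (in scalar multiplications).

3681

Adjacent pairs: AB = 15·21·18 = 5670; BC = 21·18·15 = 5670; CD = 18·15·3 = 810; DE = 15·3·9 = 405; EF = 3·9·11 = 297.
Length 3: A..C: k=1: 0+5670+15·21·15=10395; k=2: 5670+0+15·18·15=9720 → min 9720 | B..D: k=2: 0+810+21·18·3=1944; k=3: 5670+0+21·15·3=6615 → min 1944 | C..E: k=3: 0+405+18·15·9=2835; k=4: 810+0+18·3·9=1296 → min 1296 | D..F: k=4: 0+297+15·3·11=792; k=5: 405+0+15·9·11=1890 → min 792.
Length 4: A..D: k=1: 0+1944+15·21·3=2889; k=2: 5670+810+15·18·3=7290; k=3: 9720+0+15·15·3=10395 → min 2889 | B..E: k=2: 0+1296+21·18·9=4698; k=3: 5670+405+21·15·9=8910; k=4: 1944+0+21·3·9=2511 → min 2511 | C..F: k=3: 0+792+18·15·11=3762; k=4: 810+297+18·3·11=1701; k=5: 1296+0+18·9·11=3078 → min 1701.
Length 5: A..E: k=1: 0+2511+15·21·9=5346; k=2: 5670+1296+15·18·9=9396; k=3: 9720+405+15·15·9=12150; k=4: 2889+0+15·3·9=3294 → min 3294 | B..F: k=2: 0+1701+21·18·11=5859; k=3: 5670+792+21·15·11=9927; k=4: 1944+297+21·3·11=2934; k=5: 2511+0+21·9·11=4590 → min 2934.
Length 6: A..F: k=1: 0+2934+15·21·11=6399; k=2: 5670+1701+15·18·11=10341; k=3: 9720+792+15·15·11=12987; k=4: 2889+297+15·3·11=3681; k=5: 3294+0+15·9·11=4779 → min 3681.
Optimal order: ((A (B (C D))) (E F)) with cost 3681.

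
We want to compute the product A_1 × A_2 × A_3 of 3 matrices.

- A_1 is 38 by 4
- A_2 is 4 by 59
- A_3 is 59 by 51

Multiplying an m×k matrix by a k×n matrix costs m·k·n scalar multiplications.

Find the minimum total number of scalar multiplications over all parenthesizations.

19788

Order (A_1 × (A_2 × A_3)): (A_2 × A_3): 4×59 by 59×51 → 4×51, cost 4·59·51 = 12036; (A_1 × (A_2 × A_3)): 38×4 by 4×51 → 38×51, cost 38·4·51 = 7752; cumulative 19788. Total 19788.
Order ((A_1 × A_2) × A_3): (A_1 × A_2): 38×4 by 4×59 → 38×59, cost 38·4·59 = 8968; ((A_1 × A_2) × A_3): 38×59 by 59×51 → 38×51, cost 38·59·51 = 114342; cumulative 123310. Total 123310.
Minimum: 19788.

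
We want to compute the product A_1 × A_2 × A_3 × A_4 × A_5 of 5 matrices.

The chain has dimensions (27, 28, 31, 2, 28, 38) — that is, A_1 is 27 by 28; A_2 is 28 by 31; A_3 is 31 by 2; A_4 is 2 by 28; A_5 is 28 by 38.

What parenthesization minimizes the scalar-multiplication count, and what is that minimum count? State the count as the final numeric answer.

Adjacent pairs: A_1A_2 = 27·28·31 = 23436; A_2A_3 = 28·31·2 = 1736; A_3A_4 = 31·2·28 = 1736; A_4A_5 = 2·28·38 = 2128.
Length 3: A_1..A_3: k=1: 0+1736+27·28·2=3248; k=2: 23436+0+27·31·2=25110 → min 3248 | A_2..A_4: k=2: 0+1736+28·31·28=26040; k=3: 1736+0+28·2·28=3304 → min 3304 | A_3..A_5: k=3: 0+2128+31·2·38=4484; k=4: 1736+0+31·28·38=34720 → min 4484.
Length 4: A_1..A_4: k=1: 0+3304+27·28·28=24472; k=2: 23436+1736+27·31·28=48608; k=3: 3248+0+27·2·28=4760 → min 4760 | A_2..A_5: k=2: 0+4484+28·31·38=37468; k=3: 1736+2128+28·2·38=5992; k=4: 3304+0+28·28·38=33096 → min 5992.
Length 5: A_1..A_5: k=1: 0+5992+27·28·38=34720; k=2: 23436+4484+27·31·38=59726; k=3: 3248+2128+27·2·38=7428; k=4: 4760+0+27·28·38=33488 → min 7428.
Optimal parenthesization: ((A_1 × (A_2 × A_3)) × (A_4 × A_5)) with cost 7428.

7428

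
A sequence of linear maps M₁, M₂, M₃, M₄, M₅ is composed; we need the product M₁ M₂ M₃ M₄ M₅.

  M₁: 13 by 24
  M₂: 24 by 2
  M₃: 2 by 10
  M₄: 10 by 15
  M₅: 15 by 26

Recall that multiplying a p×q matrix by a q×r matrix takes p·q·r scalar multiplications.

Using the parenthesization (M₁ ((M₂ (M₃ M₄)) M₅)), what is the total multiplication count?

(M₃ M₄): 2×10 by 10×15 → 2×15, cost 2·10·15 = 300
(M₂ (M₃ M₄)): 24×2 by 2×15 → 24×15, cost 24·2·15 = 720; cumulative 1020
((M₂ (M₃ M₄)) M₅): 24×15 by 15×26 → 24×26, cost 24·15·26 = 9360; cumulative 10380
(M₁ ((M₂ (M₃ M₄)) M₅)): 13×24 by 24×26 → 13×26, cost 13·24·26 = 8112; cumulative 18492
Total: 18492 scalar multiplications.

18492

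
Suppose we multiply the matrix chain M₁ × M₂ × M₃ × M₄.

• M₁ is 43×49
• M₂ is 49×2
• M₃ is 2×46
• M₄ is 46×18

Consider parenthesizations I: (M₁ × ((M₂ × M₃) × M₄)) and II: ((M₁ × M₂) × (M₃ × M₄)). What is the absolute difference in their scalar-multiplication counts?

Order I = (M₁ × ((M₂ × M₃) × M₄)): (M₂ × M₃): 49×2 by 2×46 → 49×46, cost 49·2·46 = 4508; ((M₂ × M₃) × M₄): 49×46 by 46×18 → 49×18, cost 49·46·18 = 40572; cumulative 45080; (M₁ × ((M₂ × M₃) × M₄)): 43×49 by 49×18 → 43×18, cost 43·49·18 = 37926; cumulative 83006. Total 83006.
Order II = ((M₁ × M₂) × (M₃ × M₄)): (M₁ × M₂): 43×49 by 49×2 → 43×2, cost 43·49·2 = 4214; (M₃ × M₄): 2×46 by 46×18 → 2×18, cost 2·46·18 = 1656; ((M₁ × M₂) × (M₃ × M₄)): 43×2 by 2×18 → 43×18, cost 43·2·18 = 1548; cumulative 7418. Total 7418.
Difference: |83006 − 7418| = 75588.

75588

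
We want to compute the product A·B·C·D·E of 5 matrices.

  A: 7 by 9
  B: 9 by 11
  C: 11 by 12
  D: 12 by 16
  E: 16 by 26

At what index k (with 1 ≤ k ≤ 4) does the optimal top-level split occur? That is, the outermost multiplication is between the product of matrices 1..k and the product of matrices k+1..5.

Adjacent pairs: AB = 7·9·11 = 693; BC = 9·11·12 = 1188; CD = 11·12·16 = 2112; DE = 12·16·26 = 4992.
Length 3: A..C: k=1: 0+1188+7·9·12=1944; k=2: 693+0+7·11·12=1617 → min 1617 | B..D: k=2: 0+2112+9·11·16=3696; k=3: 1188+0+9·12·16=2916 → min 2916 | C..E: k=3: 0+4992+11·12·26=8424; k=4: 2112+0+11·16·26=6688 → min 6688.
Length 4: A..D: k=1: 0+2916+7·9·16=3924; k=2: 693+2112+7·11·16=4037; k=3: 1617+0+7·12·16=2961 → min 2961 | B..E: k=2: 0+6688+9·11·26=9262; k=3: 1188+4992+9·12·26=8988; k=4: 2916+0+9·16·26=6660 → min 6660.
Top-level splits: k=1: (A..A)·(B..E) → 0+6660+7·9·26 = 8298; k=2: (A..B)·(C..E) → 693+6688+7·11·26 = 9383; k=3: (A..C)·(D..E) → 1617+4992+7·12·26 = 8793; k=4: (A..D)·(E..E) → 2961+0+7·16·26 = 5873.
Best split is after D, i.e. k = 4.

4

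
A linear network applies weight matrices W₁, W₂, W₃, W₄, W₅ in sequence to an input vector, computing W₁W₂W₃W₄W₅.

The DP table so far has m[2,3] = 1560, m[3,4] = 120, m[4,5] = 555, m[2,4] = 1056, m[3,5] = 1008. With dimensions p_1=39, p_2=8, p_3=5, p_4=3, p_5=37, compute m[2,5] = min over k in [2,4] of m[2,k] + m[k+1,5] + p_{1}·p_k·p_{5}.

m[2,5] = min over k∈[2,4] of m[2,k]+m[k+1,5]+p_{1}·p_k·p_{5}.
k=2: 0 + 1008 + 39·8·37 = 12552; k=3: 1560 + 555 + 39·5·37 = 9330; k=4: 1056 + 0 + 39·3·37 = 5385.
Minimum: 5385 at k=4.

5385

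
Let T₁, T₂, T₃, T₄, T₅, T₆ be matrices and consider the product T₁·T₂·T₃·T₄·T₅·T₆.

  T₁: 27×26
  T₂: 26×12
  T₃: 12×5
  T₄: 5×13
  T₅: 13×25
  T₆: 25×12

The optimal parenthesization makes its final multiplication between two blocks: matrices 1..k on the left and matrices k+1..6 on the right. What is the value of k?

Adjacent pairs: T₁T₂ = 27·26·12 = 8424; T₂T₃ = 26·12·5 = 1560; T₃T₄ = 12·5·13 = 780; T₄T₅ = 5·13·25 = 1625; T₅T₆ = 13·25·12 = 3900.
Length 3: T₁..T₃: k=1: 0+1560+27·26·5=5070; k=2: 8424+0+27·12·5=10044 → min 5070 | T₂..T₄: k=2: 0+780+26·12·13=4836; k=3: 1560+0+26·5·13=3250 → min 3250 | T₃..T₅: k=3: 0+1625+12·5·25=3125; k=4: 780+0+12·13·25=4680 → min 3125 | T₄..T₆: k=4: 0+3900+5·13·12=4680; k=5: 1625+0+5·25·12=3125 → min 3125.
Length 4: T₁..T₄: k=1: 0+3250+27·26·13=12376; k=2: 8424+780+27·12·13=13416; k=3: 5070+0+27·5·13=6825 → min 6825 | T₂..T₅: k=2: 0+3125+26·12·25=10925; k=3: 1560+1625+26·5·25=6435; k=4: 3250+0+26·13·25=11700 → min 6435 | T₃..T₆: k=3: 0+3125+12·5·12=3845; k=4: 780+3900+12·13·12=6552; k=5: 3125+0+12·25·12=6725 → min 3845.
Length 5: T₁..T₅: k=1: 0+6435+27·26·25=23985; k=2: 8424+3125+27·12·25=19649; k=3: 5070+1625+27·5·25=10070; k=4: 6825+0+27·13·25=15600 → min 10070 | T₂..T₆: k=2: 0+3845+26·12·12=7589; k=3: 1560+3125+26·5·12=6245; k=4: 3250+3900+26·13·12=11206; k=5: 6435+0+26·25·12=14235 → min 6245.
Top-level splits: k=1: (T₁..T₁)·(T₂..T₆) → 0+6245+27·26·12 = 14669; k=2: (T₁..T₂)·(T₃..T₆) → 8424+3845+27·12·12 = 16157; k=3: (T₁..T₃)·(T₄..T₆) → 5070+3125+27·5·12 = 9815; k=4: (T₁..T₄)·(T₅..T₆) → 6825+3900+27·13·12 = 14937; k=5: (T₁..T₅)·(T₆..T₆) → 10070+0+27·25·12 = 18170.
Best split is after T₃, i.e. k = 3.

3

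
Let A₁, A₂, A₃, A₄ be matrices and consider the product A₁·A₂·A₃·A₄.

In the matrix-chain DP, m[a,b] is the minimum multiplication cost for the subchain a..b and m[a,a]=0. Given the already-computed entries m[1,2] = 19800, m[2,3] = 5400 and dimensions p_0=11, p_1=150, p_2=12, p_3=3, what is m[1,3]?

10350

m[1,3] = min over k∈[1,2] of m[1,k]+m[k+1,3]+p_{0}·p_k·p_{3}.
k=1: 0 + 5400 + 11·150·3 = 10350; k=2: 19800 + 0 + 11·12·3 = 20196.
Minimum: 10350 at k=1.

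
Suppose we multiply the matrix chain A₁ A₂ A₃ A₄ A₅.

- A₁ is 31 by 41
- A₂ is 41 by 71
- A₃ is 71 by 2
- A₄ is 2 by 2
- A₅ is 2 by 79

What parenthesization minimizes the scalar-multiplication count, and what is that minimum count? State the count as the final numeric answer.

13386

Adjacent pairs: A₁A₂ = 31·41·71 = 90241; A₂A₃ = 41·71·2 = 5822; A₃A₄ = 71·2·2 = 284; A₄A₅ = 2·2·79 = 316.
Length 3: A₁..A₃: k=1: 0+5822+31·41·2=8364; k=2: 90241+0+31·71·2=94643 → min 8364 | A₂..A₄: k=2: 0+284+41·71·2=6106; k=3: 5822+0+41·2·2=5986 → min 5986 | A₃..A₅: k=3: 0+316+71·2·79=11534; k=4: 284+0+71·2·79=11502 → min 11502.
Length 4: A₁..A₄: k=1: 0+5986+31·41·2=8528; k=2: 90241+284+31·71·2=94927; k=3: 8364+0+31·2·2=8488 → min 8488 | A₂..A₅: k=2: 0+11502+41·71·79=241471; k=3: 5822+316+41·2·79=12616; k=4: 5986+0+41·2·79=12464 → min 12464.
Length 5: A₁..A₅: k=1: 0+12464+31·41·79=112873; k=2: 90241+11502+31·71·79=275622; k=3: 8364+316+31·2·79=13578; k=4: 8488+0+31·2·79=13386 → min 13386.
Optimal parenthesization: (((A₁ (A₂ A₃)) A₄) A₅) with cost 13386.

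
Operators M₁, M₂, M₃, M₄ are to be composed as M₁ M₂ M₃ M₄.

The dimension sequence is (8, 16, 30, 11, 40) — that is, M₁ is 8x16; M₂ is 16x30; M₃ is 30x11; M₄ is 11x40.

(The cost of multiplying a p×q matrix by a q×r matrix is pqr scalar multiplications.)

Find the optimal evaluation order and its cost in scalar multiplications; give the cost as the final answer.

Adjacent pairs: M₁M₂ = 8·16·30 = 3840; M₂M₃ = 16·30·11 = 5280; M₃M₄ = 30·11·40 = 13200.
Length 3: M₁..M₃: k=1: 0+5280+8·16·11=6688; k=2: 3840+0+8·30·11=6480 → min 6480 | M₂..M₄: k=2: 0+13200+16·30·40=32400; k=3: 5280+0+16·11·40=12320 → min 12320.
Length 4: M₁..M₄: k=1: 0+12320+8·16·40=17440; k=2: 3840+13200+8·30·40=26640; k=3: 6480+0+8·11·40=10000 → min 10000.
Optimal parenthesization: (((M₁ M₂) M₃) M₄) with cost 10000.

10000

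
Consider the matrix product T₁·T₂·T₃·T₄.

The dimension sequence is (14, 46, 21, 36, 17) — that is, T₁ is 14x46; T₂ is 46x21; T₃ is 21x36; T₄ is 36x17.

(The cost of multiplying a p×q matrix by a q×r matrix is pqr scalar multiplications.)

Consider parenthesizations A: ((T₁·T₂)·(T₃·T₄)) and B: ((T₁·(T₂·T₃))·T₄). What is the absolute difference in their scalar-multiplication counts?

Order A = ((T₁·T₂)·(T₃·T₄)): (T₁·T₂): 14×46 by 46×21 → 14×21, cost 14·46·21 = 13524; (T₃·T₄): 21×36 by 36×17 → 21×17, cost 21·36·17 = 12852; ((T₁·T₂)·(T₃·T₄)): 14×21 by 21×17 → 14×17, cost 14·21·17 = 4998; cumulative 31374. Total 31374.
Order B = ((T₁·(T₂·T₃))·T₄): (T₂·T₃): 46×21 by 21×36 → 46×36, cost 46·21·36 = 34776; (T₁·(T₂·T₃)): 14×46 by 46×36 → 14×36, cost 14·46·36 = 23184; cumulative 57960; ((T₁·(T₂·T₃))·T₄): 14×36 by 36×17 → 14×17, cost 14·36·17 = 8568; cumulative 66528. Total 66528.
Difference: |31374 − 66528| = 35154.

35154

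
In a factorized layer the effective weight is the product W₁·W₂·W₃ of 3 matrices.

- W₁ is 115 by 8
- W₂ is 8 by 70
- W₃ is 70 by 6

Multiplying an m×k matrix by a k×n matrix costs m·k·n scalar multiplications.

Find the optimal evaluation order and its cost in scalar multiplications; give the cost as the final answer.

8880

(W₁·(W₂·W₃)): cost 8880.
((W₁·W₂)·W₃): cost 112700.
Optimal: (W₁·(W₂·W₃)) with cost 8880.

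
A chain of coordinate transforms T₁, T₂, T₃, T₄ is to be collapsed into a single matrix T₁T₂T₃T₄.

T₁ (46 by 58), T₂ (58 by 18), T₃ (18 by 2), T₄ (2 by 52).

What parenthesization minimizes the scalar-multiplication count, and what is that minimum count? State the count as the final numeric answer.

Adjacent pairs: T₁T₂ = 46·58·18 = 48024; T₂T₃ = 58·18·2 = 2088; T₃T₄ = 18·2·52 = 1872.
Length 3: T₁..T₃: k=1: 0+2088+46·58·2=7424; k=2: 48024+0+46·18·2=49680 → min 7424 | T₂..T₄: k=2: 0+1872+58·18·52=56160; k=3: 2088+0+58·2·52=8120 → min 8120.
Length 4: T₁..T₄: k=1: 0+8120+46·58·52=146856; k=2: 48024+1872+46·18·52=92952; k=3: 7424+0+46·2·52=12208 → min 12208.
Optimal parenthesization: ((T₁(T₂T₃))T₄) with cost 12208.

12208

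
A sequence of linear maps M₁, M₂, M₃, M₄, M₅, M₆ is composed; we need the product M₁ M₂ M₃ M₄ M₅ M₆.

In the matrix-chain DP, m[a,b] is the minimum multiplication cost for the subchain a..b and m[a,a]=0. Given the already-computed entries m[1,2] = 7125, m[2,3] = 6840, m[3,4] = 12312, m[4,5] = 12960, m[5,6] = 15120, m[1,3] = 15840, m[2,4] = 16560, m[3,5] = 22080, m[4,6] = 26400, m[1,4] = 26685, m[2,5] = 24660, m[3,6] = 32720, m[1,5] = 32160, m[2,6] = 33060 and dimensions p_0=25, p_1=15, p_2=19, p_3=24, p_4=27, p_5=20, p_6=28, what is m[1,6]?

m[1,6] = min over k∈[1,5] of m[1,k]+m[k+1,6]+p_{0}·p_k·p_{6}.
k=1: 0 + 33060 + 25·15·28 = 43560; k=2: 7125 + 32720 + 25·19·28 = 53145; k=3: 15840 + 26400 + 25·24·28 = 59040; k=4: 26685 + 15120 + 25·27·28 = 60705; k=5: 32160 + 0 + 25·20·28 = 46160.
Minimum: 43560 at k=1.

43560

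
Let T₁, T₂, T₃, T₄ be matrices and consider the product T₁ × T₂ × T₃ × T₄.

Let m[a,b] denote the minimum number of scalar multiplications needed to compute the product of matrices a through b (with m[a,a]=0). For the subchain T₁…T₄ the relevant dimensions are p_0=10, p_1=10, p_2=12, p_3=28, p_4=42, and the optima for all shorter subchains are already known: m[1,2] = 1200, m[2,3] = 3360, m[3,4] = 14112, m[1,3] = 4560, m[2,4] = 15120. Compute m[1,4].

m[1,4] = min over k∈[1,3] of m[1,k]+m[k+1,4]+p_{0}·p_k·p_{4}.
k=1: 0 + 15120 + 10·10·42 = 19320; k=2: 1200 + 14112 + 10·12·42 = 20352; k=3: 4560 + 0 + 10·28·42 = 16320.
Minimum: 16320 at k=3.

16320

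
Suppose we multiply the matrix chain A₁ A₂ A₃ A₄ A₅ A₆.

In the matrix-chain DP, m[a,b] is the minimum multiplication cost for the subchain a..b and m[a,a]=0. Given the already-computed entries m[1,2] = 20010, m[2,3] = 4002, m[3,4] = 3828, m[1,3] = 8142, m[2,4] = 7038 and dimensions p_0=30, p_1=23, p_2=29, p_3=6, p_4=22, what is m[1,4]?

12102

m[1,4] = min over k∈[1,3] of m[1,k]+m[k+1,4]+p_{0}·p_k·p_{4}.
k=1: 0 + 7038 + 30·23·22 = 22218; k=2: 20010 + 3828 + 30·29·22 = 42978; k=3: 8142 + 0 + 30·6·22 = 12102.
Minimum: 12102 at k=3.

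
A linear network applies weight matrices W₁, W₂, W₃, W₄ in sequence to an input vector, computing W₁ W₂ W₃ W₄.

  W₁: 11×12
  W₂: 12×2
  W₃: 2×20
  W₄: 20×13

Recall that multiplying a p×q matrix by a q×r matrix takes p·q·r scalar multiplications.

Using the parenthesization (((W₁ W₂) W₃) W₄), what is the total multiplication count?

(W₁ W₂): 11×12 by 12×2 → 11×2, cost 11·12·2 = 264
((W₁ W₂) W₃): 11×2 by 2×20 → 11×20, cost 11·2·20 = 440; cumulative 704
(((W₁ W₂) W₃) W₄): 11×20 by 20×13 → 11×13, cost 11·20·13 = 2860; cumulative 3564
Total: 3564 scalar multiplications.

3564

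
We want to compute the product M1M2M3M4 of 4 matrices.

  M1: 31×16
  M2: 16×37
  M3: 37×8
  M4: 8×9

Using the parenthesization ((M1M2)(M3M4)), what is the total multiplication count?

(M1M2): 31×16 by 16×37 → 31×37, cost 31·16·37 = 18352
(M3M4): 37×8 by 8×9 → 37×9, cost 37·8·9 = 2664
((M1M2)(M3M4)): 31×37 by 37×9 → 31×9, cost 31·37·9 = 10323; cumulative 31339
Total: 31339 scalar multiplications.

31339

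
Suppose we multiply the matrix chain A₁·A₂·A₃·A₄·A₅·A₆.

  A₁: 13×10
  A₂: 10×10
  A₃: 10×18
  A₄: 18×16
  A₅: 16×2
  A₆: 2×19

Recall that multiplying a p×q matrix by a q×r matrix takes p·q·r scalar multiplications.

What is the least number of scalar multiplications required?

1890

Adjacent pairs: A₁A₂ = 13·10·10 = 1300; A₂A₃ = 10·10·18 = 1800; A₃A₄ = 10·18·16 = 2880; A₄A₅ = 18·16·2 = 576; A₅A₆ = 16·2·19 = 608.
Length 3: A₁..A₃: k=1: 0+1800+13·10·18=4140; k=2: 1300+0+13·10·18=3640 → min 3640 | A₂..A₄: k=2: 0+2880+10·10·16=4480; k=3: 1800+0+10·18·16=4680 → min 4480 | A₃..A₅: k=3: 0+576+10·18·2=936; k=4: 2880+0+10·16·2=3200 → min 936 | A₄..A₆: k=4: 0+608+18·16·19=6080; k=5: 576+0+18·2·19=1260 → min 1260.
Length 4: A₁..A₄: k=1: 0+4480+13·10·16=6560; k=2: 1300+2880+13·10·16=6260; k=3: 3640+0+13·18·16=7384 → min 6260 | A₂..A₅: k=2: 0+936+10·10·2=1136; k=3: 1800+576+10·18·2=2736; k=4: 4480+0+10·16·2=4800 → min 1136 | A₃..A₆: k=3: 0+1260+10·18·19=4680; k=4: 2880+608+10·16·19=6528; k=5: 936+0+10·2·19=1316 → min 1316.
Length 5: A₁..A₅: k=1: 0+1136+13·10·2=1396; k=2: 1300+936+13·10·2=2496; k=3: 3640+576+13·18·2=4684; k=4: 6260+0+13·16·2=6676 → min 1396 | A₂..A₆: k=2: 0+1316+10·10·19=3216; k=3: 1800+1260+10·18·19=6480; k=4: 4480+608+10·16·19=8128; k=5: 1136+0+10·2·19=1516 → min 1516.
Length 6: A₁..A₆: k=1: 0+1516+13·10·19=3986; k=2: 1300+1316+13·10·19=5086; k=3: 3640+1260+13·18·19=9346; k=4: 6260+608+13·16·19=10820; k=5: 1396+0+13·2·19=1890 → min 1890.
Optimal order: ((A₁·(A₂·(A₃·(A₄·A₅))))·A₆) with cost 1890.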